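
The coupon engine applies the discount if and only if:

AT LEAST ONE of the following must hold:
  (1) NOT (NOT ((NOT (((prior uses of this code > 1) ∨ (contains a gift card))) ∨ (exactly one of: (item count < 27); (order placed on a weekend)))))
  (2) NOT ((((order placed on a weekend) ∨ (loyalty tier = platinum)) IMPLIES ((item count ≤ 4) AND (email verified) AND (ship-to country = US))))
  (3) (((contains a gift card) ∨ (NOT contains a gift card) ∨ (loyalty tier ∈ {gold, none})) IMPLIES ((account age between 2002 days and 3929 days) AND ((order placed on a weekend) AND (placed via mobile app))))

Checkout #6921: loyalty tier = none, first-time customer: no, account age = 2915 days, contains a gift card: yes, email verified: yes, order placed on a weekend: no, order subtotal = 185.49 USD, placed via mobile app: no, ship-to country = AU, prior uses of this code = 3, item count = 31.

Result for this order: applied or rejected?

Atomic conditions:
  prior uses of this code > 1: 3 > 1 is true
  contains a gift card: yes → true
  item count < 27: 31 < 27 is false
  order placed on a weekend: no → false
  loyalty tier = platinum: none == platinum is false
  item count ≤ 4: 31 ≤ 4 is false
  email verified: yes → true
  ship-to country = US: AU == US is false
  NOT contains a gift card: yes → false
  loyalty tier ∈ {gold, none}: none is in the set → true
  account age between 2002 days and 3929 days: 2915 in [2002, 3929] is true
  placed via mobile app: no → false
Combine:
[1.1.1.1.1] true OR true = true
[1.1.1.1] NOT true = false
[1.1.1.2] exactly-one(false, false) = false
[1.1.1] false OR false = false
[1.1] NOT false = true
[1] NOT true = false
[2.1.1] false OR false = false
[2.1.2] false AND true AND false = false
[2.1] false → false (antecedent false ⇒ implication holds) = true
[2] NOT true = false
[3.1] true OR false OR true = true
[3.2.2] false AND false = false
[3.2] true AND false = false
[3] true → false = false
[root] false OR false OR false = false
Overall: false → rejected

Rejected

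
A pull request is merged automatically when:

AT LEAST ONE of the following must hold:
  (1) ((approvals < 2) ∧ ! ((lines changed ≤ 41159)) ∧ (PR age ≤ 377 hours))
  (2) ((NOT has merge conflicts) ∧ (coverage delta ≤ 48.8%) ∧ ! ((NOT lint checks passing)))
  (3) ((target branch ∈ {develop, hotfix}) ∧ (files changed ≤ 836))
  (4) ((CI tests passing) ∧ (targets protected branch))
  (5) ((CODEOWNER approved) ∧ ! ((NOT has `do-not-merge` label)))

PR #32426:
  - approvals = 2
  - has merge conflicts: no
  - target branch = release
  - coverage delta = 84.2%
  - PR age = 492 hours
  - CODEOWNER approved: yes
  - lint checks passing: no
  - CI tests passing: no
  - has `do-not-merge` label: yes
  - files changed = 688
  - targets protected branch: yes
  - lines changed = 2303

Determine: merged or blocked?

Atomic conditions:
  approvals < 2: 2 < 2 is false
  lines changed ≤ 41159: 2303 ≤ 41159 is true
  PR age ≤ 377 hours: 492 ≤ 377 is false
  NOT has merge conflicts: no → true
  coverage delta ≤ 48.8%: 84.2 ≤ 48.8 is false
  NOT lint checks passing: no → true
  target branch ∈ {develop, hotfix}: release is not in the set → false
  files changed ≤ 836: 688 ≤ 836 is true
  CI tests passing: no → false
  targets protected branch: yes → true
  CODEOWNER approved: yes → true
  NOT has `do-not-merge` label: yes → false
Combine:
[1.2] NOT true = false
[1] false AND false AND false = false
[2.3] NOT true = false
[2] true AND false AND false = false
[3] false AND true = false
[4] false AND true = false
[5.2] NOT false = true
[5] true AND true = true
[root] false OR false OR false OR false OR true = true
Overall: true → merged

Merged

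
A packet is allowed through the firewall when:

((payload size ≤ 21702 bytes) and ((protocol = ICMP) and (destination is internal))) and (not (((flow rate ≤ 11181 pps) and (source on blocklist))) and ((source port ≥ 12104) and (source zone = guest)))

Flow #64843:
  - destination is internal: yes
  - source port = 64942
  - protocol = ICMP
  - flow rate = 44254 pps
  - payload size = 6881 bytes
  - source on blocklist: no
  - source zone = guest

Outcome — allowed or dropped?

Atomic conditions:
  payload size ≤ 21702 bytes: 6881 ≤ 21702 is true
  protocol = ICMP: ICMP == ICMP is true
  destination is internal: yes → true
  flow rate ≤ 11181 pps: 44254 ≤ 11181 is false
  source on blocklist: no → false
  source port ≥ 12104: 64942 ≥ 12104 is true
  source zone = guest: guest == guest is true
Combine:
[1.2] true AND true = true
[1] true AND true = true
[2.1.1] false AND false = false
[2.1] NOT false = true
[2.2] true AND true = true
[2] true AND true = true
[root] true AND true = true
Overall: true → allowed

Allowed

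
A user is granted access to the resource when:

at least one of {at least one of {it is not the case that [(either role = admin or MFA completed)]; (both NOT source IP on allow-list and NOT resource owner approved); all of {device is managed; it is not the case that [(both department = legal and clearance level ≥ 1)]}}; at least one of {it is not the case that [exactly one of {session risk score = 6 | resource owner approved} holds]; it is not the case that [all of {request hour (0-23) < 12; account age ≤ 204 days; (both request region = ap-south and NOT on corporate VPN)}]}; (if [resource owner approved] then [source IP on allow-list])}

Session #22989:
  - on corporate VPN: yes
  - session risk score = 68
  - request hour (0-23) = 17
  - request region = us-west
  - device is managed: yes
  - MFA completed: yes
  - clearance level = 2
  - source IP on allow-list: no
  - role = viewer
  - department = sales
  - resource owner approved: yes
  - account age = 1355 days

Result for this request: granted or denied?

Granted

Atomic conditions:
  role = admin: viewer == admin is false
  MFA completed: yes → true
  NOT source IP on allow-list: no → true
  NOT resource owner approved: yes → false
  device is managed: yes → true
  department = legal: sales == legal is false
  clearance level ≥ 1: 2 ≥ 1 is true
  session risk score = 6: 68 == 6 is false
  resource owner approved: yes → true
  request hour (0-23) < 12: 17 < 12 is false
  account age ≤ 204 days: 1355 ≤ 204 is false
  request region = ap-south: us-west == ap-south is false
  NOT on corporate VPN: yes → false
  source IP on allow-list: no → false
Combine:
[1.1.1] false OR true = true
[1.1] NOT true = false
[1.2] true AND false = false
[1.3.2.1] false AND true = false
[1.3.2] NOT false = true
[1.3] true AND true = true
[1] false OR false OR true = true
[2.1.1] exactly-one(false, true) = true
[2.1] NOT true = false
[2.2.1.3] false AND false = false
[2.2.1] false AND false AND false = false
[2.2] NOT false = true
[2] false OR true = true
[3] true → false = false
[root] true OR true OR false = true
Overall: true → granted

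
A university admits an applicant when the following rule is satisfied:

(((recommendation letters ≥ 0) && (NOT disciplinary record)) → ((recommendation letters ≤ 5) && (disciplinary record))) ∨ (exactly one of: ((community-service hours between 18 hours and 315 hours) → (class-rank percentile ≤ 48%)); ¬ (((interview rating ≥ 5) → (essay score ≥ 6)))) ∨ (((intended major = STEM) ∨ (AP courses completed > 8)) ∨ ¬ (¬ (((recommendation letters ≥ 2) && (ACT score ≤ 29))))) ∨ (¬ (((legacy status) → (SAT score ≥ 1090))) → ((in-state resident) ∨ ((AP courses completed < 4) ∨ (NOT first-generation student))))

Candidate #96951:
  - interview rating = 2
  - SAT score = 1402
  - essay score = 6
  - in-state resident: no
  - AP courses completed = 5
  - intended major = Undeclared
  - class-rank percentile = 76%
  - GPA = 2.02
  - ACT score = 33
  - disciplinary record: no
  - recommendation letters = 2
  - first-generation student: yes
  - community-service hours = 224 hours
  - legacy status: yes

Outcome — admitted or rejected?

Atomic conditions:
  recommendation letters ≥ 0: 2 ≥ 0 is true
  NOT disciplinary record: no → true
  recommendation letters ≤ 5: 2 ≤ 5 is true
  disciplinary record: no → false
  community-service hours between 18 hours and 315 hours: 224 in [18, 315] is true
  class-rank percentile ≤ 48%: 76 ≤ 48 is false
  interview rating ≥ 5: 2 ≥ 5 is false
  essay score ≥ 6: 6 ≥ 6 is true
  intended major = STEM: Undeclared == STEM is false
  AP courses completed > 8: 5 > 8 is false
  recommendation letters ≥ 2: 2 ≥ 2 is true
  ACT score ≤ 29: 33 ≤ 29 is false
  legacy status: yes → true
  SAT score ≥ 1090: 1402 ≥ 1090 is true
  in-state resident: no → false
  AP courses completed < 4: 5 < 4 is false
  NOT first-generation student: yes → false
Combine:
[1.1] true AND true = true
[1.2] true AND false = false
[1] true → false = false
[2.1] true → false = false
[2.2.1] false → true (antecedent false ⇒ implication holds) = true
[2.2] NOT true = false
[2] exactly-one(false, false) = false
[3.1] false OR false = false
[3.2.1.1] true AND false = false
[3.2.1] NOT false = true
[3.2] NOT true = false
[3] false OR false = false
[4.1.1] true → true = true
[4.1] NOT true = false
[4.2.2] false OR false = false
[4.2] false OR false = false
[4] false → false (antecedent false ⇒ implication holds) = true
[root] false OR false OR false OR true = true
Overall: true → admitted

Admitted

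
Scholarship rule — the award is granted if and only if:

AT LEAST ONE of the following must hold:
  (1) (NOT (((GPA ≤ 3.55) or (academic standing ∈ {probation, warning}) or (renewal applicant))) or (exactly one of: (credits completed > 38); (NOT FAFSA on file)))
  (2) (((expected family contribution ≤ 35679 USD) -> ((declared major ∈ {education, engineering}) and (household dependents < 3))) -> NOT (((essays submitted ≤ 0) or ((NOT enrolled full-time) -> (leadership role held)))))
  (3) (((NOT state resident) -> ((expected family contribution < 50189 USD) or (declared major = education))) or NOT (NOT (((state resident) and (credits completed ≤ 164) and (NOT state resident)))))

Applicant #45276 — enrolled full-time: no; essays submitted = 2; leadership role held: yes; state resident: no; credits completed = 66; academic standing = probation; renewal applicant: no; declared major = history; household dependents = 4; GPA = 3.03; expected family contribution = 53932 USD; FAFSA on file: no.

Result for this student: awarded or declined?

Atomic conditions:
  GPA ≤ 3.55: 3.03 ≤ 3.55 is true
  academic standing ∈ {probation, warning}: probation is in the set → true
  renewal applicant: no → false
  credits completed > 38: 66 > 38 is true
  NOT FAFSA on file: no → true
  expected family contribution ≤ 35679 USD: 53932 ≤ 35679 is false
  declared major ∈ {education, engineering}: history is not in the set → false
  household dependents < 3: 4 < 3 is false
  essays submitted ≤ 0: 2 ≤ 0 is false
  NOT enrolled full-time: no → true
  leadership role held: yes → true
  NOT state resident: no → true
  expected family contribution < 50189 USD: 53932 < 50189 is false
  declared major = education: history == education is false
  state resident: no → false
  credits completed ≤ 164: 66 ≤ 164 is true
Combine:
[1.1.1] true OR true OR false = true
[1.1] NOT true = false
[1.2] exactly-one(true, true) = false
[1] false OR false = false
[2.1.2] false AND false = false
[2.1] false → false (antecedent false ⇒ implication holds) = true
[2.2.1.2] true → true = true
[2.2.1] false OR true = true
[2.2] NOT true = false
[2] true → false = false
[3.1.2] false OR false = false
[3.1] true → false = false
[3.2.1.1] false AND true AND true = false
[3.2.1] NOT false = true
[3.2] NOT true = false
[3] false OR false = false
[root] false OR false OR false = false
Overall: false → declined

Declined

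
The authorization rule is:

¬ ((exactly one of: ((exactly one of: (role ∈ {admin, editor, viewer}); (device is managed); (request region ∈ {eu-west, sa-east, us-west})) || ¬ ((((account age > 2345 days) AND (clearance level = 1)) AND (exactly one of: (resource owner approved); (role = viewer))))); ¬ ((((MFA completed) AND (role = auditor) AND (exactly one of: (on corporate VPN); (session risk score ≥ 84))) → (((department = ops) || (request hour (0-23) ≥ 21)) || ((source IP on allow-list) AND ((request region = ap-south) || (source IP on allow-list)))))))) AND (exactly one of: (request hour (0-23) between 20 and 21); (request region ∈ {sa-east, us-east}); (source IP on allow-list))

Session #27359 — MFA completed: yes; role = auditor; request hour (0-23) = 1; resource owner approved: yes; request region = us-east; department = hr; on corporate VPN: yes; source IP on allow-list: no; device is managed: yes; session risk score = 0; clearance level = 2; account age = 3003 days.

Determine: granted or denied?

Atomic conditions:
  role ∈ {admin, editor, viewer}: auditor is not in the set → false
  device is managed: yes → true
  request region ∈ {eu-west, sa-east, us-west}: us-east is not in the set → false
  account age > 2345 days: 3003 > 2345 is true
  clearance level = 1: 2 == 1 is false
  resource owner approved: yes → true
  role = viewer: auditor == viewer is false
  MFA completed: yes → true
  role = auditor: auditor == auditor is true
  on corporate VPN: yes → true
  session risk score ≥ 84: 0 ≥ 84 is false
  department = ops: hr == ops is false
  request hour (0-23) ≥ 21: 1 ≥ 21 is false
  source IP on allow-list: no → false
  request region = ap-south: us-east == ap-south is false
  request hour (0-23) between 20 and 21: 1 in [20, 21] is false
  request region ∈ {sa-east, us-east}: us-east is in the set → true
Combine:
[1.1.1.1] exactly-one(false, true, false) = true
[1.1.1.2.1.1] true AND false = false
[1.1.1.2.1.2] exactly-one(true, false) = true
[1.1.1.2.1] false AND true = false
[1.1.1.2] NOT false = true
[1.1.1] true OR true = true
[1.1.2.1.1.3] exactly-one(true, false) = true
[1.1.2.1.1] true AND true AND true = true
[1.1.2.1.2.1] false OR false = false
[1.1.2.1.2.2.2] false OR false = false
[1.1.2.1.2.2] false AND false = false
[1.1.2.1.2] false OR false = false
[1.1.2.1] true → false = false
[1.1.2] NOT false = true
[1.1] exactly-one(true, true) = false
[1] NOT false = true
[2] exactly-one(false, true, false) = true
[root] true AND true = true
Overall: true → granted

Granted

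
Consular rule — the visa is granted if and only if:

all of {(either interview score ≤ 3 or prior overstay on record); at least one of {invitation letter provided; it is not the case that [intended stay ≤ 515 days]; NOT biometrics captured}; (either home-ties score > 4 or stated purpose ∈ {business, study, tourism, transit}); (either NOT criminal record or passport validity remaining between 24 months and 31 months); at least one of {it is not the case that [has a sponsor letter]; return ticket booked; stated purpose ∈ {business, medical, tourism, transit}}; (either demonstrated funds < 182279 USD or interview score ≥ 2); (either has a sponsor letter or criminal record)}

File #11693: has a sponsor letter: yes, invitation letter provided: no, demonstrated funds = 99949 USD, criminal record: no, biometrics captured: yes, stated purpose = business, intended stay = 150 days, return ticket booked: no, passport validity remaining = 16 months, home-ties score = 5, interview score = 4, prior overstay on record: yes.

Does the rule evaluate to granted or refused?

Atomic conditions:
  interview score ≤ 3: 4 ≤ 3 is false
  prior overstay on record: yes → true
  invitation letter provided: no → false
  intended stay ≤ 515 days: 150 ≤ 515 is true
  NOT biometrics captured: yes → false
  home-ties score > 4: 5 > 4 is true
  stated purpose ∈ {business, study, tourism, transit}: business is in the set → true
  NOT criminal record: no → true
  passport validity remaining between 24 months and 31 months: 16 in [24, 31] is false
  has a sponsor letter: yes → true
  return ticket booked: no → false
  stated purpose ∈ {business, medical, tourism, transit}: business is in the set → true
  demonstrated funds < 182279 USD: 99949 < 182279 is true
  interview score ≥ 2: 4 ≥ 2 is true
  criminal record: no → false
Combine:
[1] false OR true = true
[2.2] NOT true = false
[2] false OR false OR false = false
[3] true OR true = true
[4] true OR false = true
[5.1] NOT true = false
[5] false OR false OR true = true
[6] true OR true = true
[7] true OR false = true
[root] true AND false AND true AND true AND true AND true AND true = false
Overall: false → refused

Refused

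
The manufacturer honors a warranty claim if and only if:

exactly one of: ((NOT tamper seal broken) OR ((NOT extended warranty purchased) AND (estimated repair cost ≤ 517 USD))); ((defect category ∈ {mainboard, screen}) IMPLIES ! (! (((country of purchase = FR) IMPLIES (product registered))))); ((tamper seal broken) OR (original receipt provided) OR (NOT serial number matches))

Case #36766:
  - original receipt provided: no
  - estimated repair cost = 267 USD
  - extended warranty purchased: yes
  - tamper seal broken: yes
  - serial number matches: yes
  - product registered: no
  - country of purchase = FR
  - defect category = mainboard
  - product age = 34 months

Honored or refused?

Honored

Atomic conditions:
  NOT tamper seal broken: yes → false
  NOT extended warranty purchased: yes → false
  estimated repair cost ≤ 517 USD: 267 ≤ 517 is true
  defect category ∈ {mainboard, screen}: mainboard is in the set → true
  country of purchase = FR: FR == FR is true
  product registered: no → false
  tamper seal broken: yes → true
  original receipt provided: no → false
  NOT serial number matches: yes → false
Combine:
[1.2] false AND true = false
[1] false OR false = false
[2.2.1.1] true → false = false
[2.2.1] NOT false = true
[2.2] NOT true = false
[2] true → false = false
[3] true OR false OR false = true
[root] exactly-one(false, false, true) = true
Overall: true → honored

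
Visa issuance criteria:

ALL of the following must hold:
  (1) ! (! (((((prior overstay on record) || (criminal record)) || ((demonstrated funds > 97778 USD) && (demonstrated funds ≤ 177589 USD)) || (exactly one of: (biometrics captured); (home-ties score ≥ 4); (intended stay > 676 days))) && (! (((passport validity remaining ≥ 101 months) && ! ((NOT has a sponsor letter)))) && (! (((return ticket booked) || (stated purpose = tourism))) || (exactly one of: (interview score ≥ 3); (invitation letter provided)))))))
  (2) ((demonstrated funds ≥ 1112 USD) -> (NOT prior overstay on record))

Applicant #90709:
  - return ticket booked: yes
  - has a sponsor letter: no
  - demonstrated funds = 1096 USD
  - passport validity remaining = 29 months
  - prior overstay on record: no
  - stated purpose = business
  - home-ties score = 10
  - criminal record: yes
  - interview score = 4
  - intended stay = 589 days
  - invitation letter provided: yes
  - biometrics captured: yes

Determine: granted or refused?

Atomic conditions:
  prior overstay on record: no → false
  criminal record: yes → true
  demonstrated funds > 97778 USD: 1096 > 97778 is false
  demonstrated funds ≤ 177589 USD: 1096 ≤ 177589 is true
  biometrics captured: yes → true
  home-ties score ≥ 4: 10 ≥ 4 is true
  intended stay > 676 days: 589 > 676 is false
  passport validity remaining ≥ 101 months: 29 ≥ 101 is false
  NOT has a sponsor letter: no → true
  return ticket booked: yes → true
  stated purpose = tourism: business == tourism is false
  interview score ≥ 3: 4 ≥ 3 is true
  invitation letter provided: yes → true
  demonstrated funds ≥ 1112 USD: 1096 ≥ 1112 is false
  NOT prior overstay on record: no → true
Combine:
[1.1.1.1.1] false OR true = true
[1.1.1.1.2] false AND true = false
[1.1.1.1.3] exactly-one(true, true, false) = false
[1.1.1.1] true OR false OR false = true
[1.1.1.2.1.1.2] NOT true = false
[1.1.1.2.1.1] false AND false = false
[1.1.1.2.1] NOT false = true
[1.1.1.2.2.1.1] true OR false = true
[1.1.1.2.2.1] NOT true = false
[1.1.1.2.2.2] exactly-one(true, true) = false
[1.1.1.2.2] false OR false = false
[1.1.1.2] true AND false = false
[1.1.1] true AND false = false
[1.1] NOT false = true
[1] NOT true = false
[2] false → true (antecedent false ⇒ implication holds) = true
[root] false AND true = false
Overall: false → refused

Refused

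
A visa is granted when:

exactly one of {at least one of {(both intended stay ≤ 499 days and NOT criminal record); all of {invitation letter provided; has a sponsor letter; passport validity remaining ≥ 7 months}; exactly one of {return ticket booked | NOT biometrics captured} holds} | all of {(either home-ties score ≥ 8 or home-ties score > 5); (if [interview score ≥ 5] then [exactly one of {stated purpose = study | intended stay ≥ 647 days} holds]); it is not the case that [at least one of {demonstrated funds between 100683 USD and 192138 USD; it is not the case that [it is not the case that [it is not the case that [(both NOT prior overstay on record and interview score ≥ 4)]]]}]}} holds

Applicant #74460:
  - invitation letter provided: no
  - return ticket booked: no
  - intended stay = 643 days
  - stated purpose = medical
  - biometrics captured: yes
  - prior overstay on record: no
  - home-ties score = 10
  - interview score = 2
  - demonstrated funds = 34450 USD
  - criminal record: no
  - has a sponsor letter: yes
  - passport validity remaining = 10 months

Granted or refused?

Atomic conditions:
  intended stay ≤ 499 days: 643 ≤ 499 is false
  NOT criminal record: no → true
  invitation letter provided: no → false
  has a sponsor letter: yes → true
  passport validity remaining ≥ 7 months: 10 ≥ 7 is true
  return ticket booked: no → false
  NOT biometrics captured: yes → false
  home-ties score ≥ 8: 10 ≥ 8 is true
  home-ties score > 5: 10 > 5 is true
  interview score ≥ 5: 2 ≥ 5 is false
  stated purpose = study: medical == study is false
  intended stay ≥ 647 days: 643 ≥ 647 is false
  demonstrated funds between 100683 USD and 192138 USD: 34450 in [100683, 192138] is false
  NOT prior overstay on record: no → true
  interview score ≥ 4: 2 ≥ 4 is false
Combine:
[1.1] false AND true = false
[1.2] false AND true AND true = false
[1.3] exactly-one(false, false) = false
[1] false OR false OR false = false
[2.1] true OR true = true
[2.2.2] exactly-one(false, false) = false
[2.2] false → false (antecedent false ⇒ implication holds) = true
[2.3.1.2.1.1.1] true AND false = false
[2.3.1.2.1.1] NOT false = true
[2.3.1.2.1] NOT true = false
[2.3.1.2] NOT false = true
[2.3.1] false OR true = true
[2.3] NOT true = false
[2] true AND true AND false = false
[root] exactly-one(false, false) = false
Overall: false → refused

Refused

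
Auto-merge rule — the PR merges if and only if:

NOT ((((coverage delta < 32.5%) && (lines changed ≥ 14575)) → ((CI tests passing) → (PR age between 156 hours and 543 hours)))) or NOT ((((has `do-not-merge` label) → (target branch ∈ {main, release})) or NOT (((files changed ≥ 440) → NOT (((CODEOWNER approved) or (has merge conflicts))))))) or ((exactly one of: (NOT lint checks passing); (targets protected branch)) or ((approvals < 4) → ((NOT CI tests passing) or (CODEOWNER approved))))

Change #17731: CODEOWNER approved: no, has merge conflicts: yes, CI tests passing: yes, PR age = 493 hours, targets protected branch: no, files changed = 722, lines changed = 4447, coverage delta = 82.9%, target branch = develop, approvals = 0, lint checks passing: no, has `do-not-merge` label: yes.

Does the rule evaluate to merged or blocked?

Merged

Atomic conditions:
  coverage delta < 32.5%: 82.9 < 32.5 is false
  lines changed ≥ 14575: 4447 ≥ 14575 is false
  CI tests passing: yes → true
  PR age between 156 hours and 543 hours: 493 in [156, 543] is true
  has `do-not-merge` label: yes → true
  target branch ∈ {main, release}: develop is not in the set → false
  files changed ≥ 440: 722 ≥ 440 is true
  CODEOWNER approved: no → false
  has merge conflicts: yes → true
  NOT lint checks passing: no → true
  targets protected branch: no → false
  approvals < 4: 0 < 4 is true
  NOT CI tests passing: yes → false
Combine:
[1.1.1] false AND false = false
[1.1.2] true → true = true
[1.1] false → true (antecedent false ⇒ implication holds) = true
[1] NOT true = false
[2.1.1] true → false = false
[2.1.2.1.2.1] false OR true = true
[2.1.2.1.2] NOT true = false
[2.1.2.1] true → false = false
[2.1.2] NOT false = true
[2.1] false OR true = true
[2] NOT true = false
[3.1] exactly-one(true, false) = true
[3.2.2] false OR false = false
[3.2] true → false = false
[3] true OR false = true
[root] false OR false OR true = true
Overall: true → merged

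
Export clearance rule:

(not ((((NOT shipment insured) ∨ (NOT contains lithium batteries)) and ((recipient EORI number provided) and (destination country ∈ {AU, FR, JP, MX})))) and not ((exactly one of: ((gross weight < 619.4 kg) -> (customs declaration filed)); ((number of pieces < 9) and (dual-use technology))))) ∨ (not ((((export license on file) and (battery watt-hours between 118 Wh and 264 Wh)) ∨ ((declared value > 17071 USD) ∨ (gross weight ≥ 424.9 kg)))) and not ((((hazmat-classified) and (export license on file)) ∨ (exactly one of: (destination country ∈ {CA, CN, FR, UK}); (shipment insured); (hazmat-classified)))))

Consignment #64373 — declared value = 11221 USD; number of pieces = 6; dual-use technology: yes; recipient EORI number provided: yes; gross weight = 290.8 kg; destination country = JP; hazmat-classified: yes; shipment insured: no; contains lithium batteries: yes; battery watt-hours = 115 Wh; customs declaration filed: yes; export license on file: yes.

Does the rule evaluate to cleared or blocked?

Blocked

Atomic conditions:
  NOT shipment insured: no → true
  NOT contains lithium batteries: yes → false
  recipient EORI number provided: yes → true
  destination country ∈ {AU, FR, JP, MX}: JP is in the set → true
  gross weight < 619.4 kg: 290.8 < 619.4 is true
  customs declaration filed: yes → true
  number of pieces < 9: 6 < 9 is true
  dual-use technology: yes → true
  export license on file: yes → true
  battery watt-hours between 118 Wh and 264 Wh: 115 in [118, 264] is false
  declared value > 17071 USD: 11221 > 17071 is false
  gross weight ≥ 424.9 kg: 290.8 ≥ 424.9 is false
  hazmat-classified: yes → true
  destination country ∈ {CA, CN, FR, UK}: JP is not in the set → false
  shipment insured: no → false
Combine:
[1.1.1.1] true OR false = true
[1.1.1.2] true AND true = true
[1.1.1] true AND true = true
[1.1] NOT true = false
[1.2.1.1] true → true = true
[1.2.1.2] true AND true = true
[1.2.1] exactly-one(true, true) = false
[1.2] NOT false = true
[1] false AND true = false
[2.1.1.1] true AND false = false
[2.1.1.2] false OR false = false
[2.1.1] false OR false = false
[2.1] NOT false = true
[2.2.1.1] true AND true = true
[2.2.1.2] exactly-one(false, false, true) = true
[2.2.1] true OR true = true
[2.2] NOT true = false
[2] true AND false = false
[root] false OR false = false
Overall: false → blocked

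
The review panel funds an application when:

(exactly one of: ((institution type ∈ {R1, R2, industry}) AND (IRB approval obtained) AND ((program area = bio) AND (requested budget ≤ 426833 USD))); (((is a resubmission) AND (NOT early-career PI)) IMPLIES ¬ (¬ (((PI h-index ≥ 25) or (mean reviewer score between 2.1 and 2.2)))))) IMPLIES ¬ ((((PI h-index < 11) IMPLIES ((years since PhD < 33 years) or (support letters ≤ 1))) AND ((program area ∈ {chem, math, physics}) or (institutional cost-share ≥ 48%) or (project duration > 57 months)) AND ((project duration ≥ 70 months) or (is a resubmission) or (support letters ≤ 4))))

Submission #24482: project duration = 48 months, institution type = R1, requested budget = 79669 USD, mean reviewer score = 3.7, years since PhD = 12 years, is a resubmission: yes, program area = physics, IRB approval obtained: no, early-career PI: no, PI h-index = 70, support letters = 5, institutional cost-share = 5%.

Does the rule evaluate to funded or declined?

Atomic conditions:
  institution type ∈ {R1, R2, industry}: R1 is in the set → true
  IRB approval obtained: no → false
  program area = bio: physics == bio is false
  requested budget ≤ 426833 USD: 79669 ≤ 426833 is true
  is a resubmission: yes → true
  NOT early-career PI: no → true
  PI h-index ≥ 25: 70 ≥ 25 is true
  mean reviewer score between 2.1 and 2.2: 3.7 in [2.1, 2.2] is false
  PI h-index < 11: 70 < 11 is false
  years since PhD < 33 years: 12 < 33 is true
  support letters ≤ 1: 5 ≤ 1 is false
  program area ∈ {chem, math, physics}: physics is in the set → true
  institutional cost-share ≥ 48%: 5 ≥ 48 is false
  project duration > 57 months: 48 > 57 is false
  project duration ≥ 70 months: 48 ≥ 70 is false
  support letters ≤ 4: 5 ≤ 4 is false
Combine:
[1.1.3] false AND true = false
[1.1] true AND false AND false = false
[1.2.1] true AND true = true
[1.2.2.1.1] true OR false = true
[1.2.2.1] NOT true = false
[1.2.2] NOT false = true
[1.2] true → true = true
[1] exactly-one(false, true) = true
[2.1.1.2] true OR false = true
[2.1.1] false → true (antecedent false ⇒ implication holds) = true
[2.1.2] true OR false OR false = true
[2.1.3] false OR true OR false = true
[2.1] true AND true AND true = true
[2] NOT true = false
[root] true → false = false
Overall: false → declined

Declined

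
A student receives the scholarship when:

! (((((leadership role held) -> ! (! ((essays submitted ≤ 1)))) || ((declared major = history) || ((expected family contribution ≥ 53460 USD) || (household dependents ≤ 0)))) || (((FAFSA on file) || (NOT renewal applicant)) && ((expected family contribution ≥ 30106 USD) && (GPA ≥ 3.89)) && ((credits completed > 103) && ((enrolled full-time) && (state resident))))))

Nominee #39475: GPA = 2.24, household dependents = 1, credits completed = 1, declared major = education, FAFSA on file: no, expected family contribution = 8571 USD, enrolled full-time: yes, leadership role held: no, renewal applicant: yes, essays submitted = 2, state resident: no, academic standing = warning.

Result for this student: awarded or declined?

Atomic conditions:
  leadership role held: no → false
  essays submitted ≤ 1: 2 ≤ 1 is false
  declared major = history: education == history is false
  expected family contribution ≥ 53460 USD: 8571 ≥ 53460 is false
  household dependents ≤ 0: 1 ≤ 0 is false
  FAFSA on file: no → false
  NOT renewal applicant: yes → false
  expected family contribution ≥ 30106 USD: 8571 ≥ 30106 is false
  GPA ≥ 3.89: 2.24 ≥ 3.89 is false
  credits completed > 103: 1 > 103 is false
  enrolled full-time: yes → true
  state resident: no → false
Combine:
[1.1.1.2.1] NOT false = true
[1.1.1.2] NOT true = false
[1.1.1] false → false (antecedent false ⇒ implication holds) = true
[1.1.2.2] false OR false = false
[1.1.2] false OR false = false
[1.1] true OR false = true
[1.2.1] false OR false = false
[1.2.2] false AND false = false
[1.2.3.2] true AND false = false
[1.2.3] false AND false = false
[1.2] false AND false AND false = false
[1] true OR false = true
[root] NOT true = false
Overall: false → declined

Declined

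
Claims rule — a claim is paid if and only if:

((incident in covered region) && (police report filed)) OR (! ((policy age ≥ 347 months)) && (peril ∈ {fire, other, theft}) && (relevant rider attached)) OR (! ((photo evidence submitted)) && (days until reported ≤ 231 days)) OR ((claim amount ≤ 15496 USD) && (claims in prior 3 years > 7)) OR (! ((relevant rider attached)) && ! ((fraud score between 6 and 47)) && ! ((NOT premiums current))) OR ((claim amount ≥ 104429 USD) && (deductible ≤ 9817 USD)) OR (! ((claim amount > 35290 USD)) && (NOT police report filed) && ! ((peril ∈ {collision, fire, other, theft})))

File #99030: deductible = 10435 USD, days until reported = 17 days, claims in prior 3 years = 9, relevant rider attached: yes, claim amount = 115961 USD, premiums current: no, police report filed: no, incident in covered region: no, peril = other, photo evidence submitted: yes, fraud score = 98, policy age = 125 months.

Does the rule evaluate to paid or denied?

Paid

Atomic conditions:
  incident in covered region: no → false
  police report filed: no → false
  policy age ≥ 347 months: 125 ≥ 347 is false
  peril ∈ {fire, other, theft}: other is in the set → true
  relevant rider attached: yes → true
  photo evidence submitted: yes → true
  days until reported ≤ 231 days: 17 ≤ 231 is true
  claim amount ≤ 15496 USD: 115961 ≤ 15496 is false
  claims in prior 3 years > 7: 9 > 7 is true
  fraud score between 6 and 47: 98 in [6, 47] is false
  NOT premiums current: no → true
  claim amount ≥ 104429 USD: 115961 ≥ 104429 is true
  deductible ≤ 9817 USD: 10435 ≤ 9817 is false
  claim amount > 35290 USD: 115961 > 35290 is true
  NOT police report filed: no → true
  peril ∈ {collision, fire, other, theft}: other is in the set → true
Combine:
[1] false AND false = false
[2.1] NOT false = true
[2] true AND true AND true = true
[3.1] NOT true = false
[3] false AND true = false
[4] false AND true = false
[5.1] NOT true = false
[5.2] NOT false = true
[5.3] NOT true = false
[5] false AND true AND false = false
[6] true AND false = false
[7.1] NOT true = false
[7.3] NOT true = false
[7] false AND true AND false = false
[root] false OR true OR false OR false OR false OR false OR false = true
Overall: true → paid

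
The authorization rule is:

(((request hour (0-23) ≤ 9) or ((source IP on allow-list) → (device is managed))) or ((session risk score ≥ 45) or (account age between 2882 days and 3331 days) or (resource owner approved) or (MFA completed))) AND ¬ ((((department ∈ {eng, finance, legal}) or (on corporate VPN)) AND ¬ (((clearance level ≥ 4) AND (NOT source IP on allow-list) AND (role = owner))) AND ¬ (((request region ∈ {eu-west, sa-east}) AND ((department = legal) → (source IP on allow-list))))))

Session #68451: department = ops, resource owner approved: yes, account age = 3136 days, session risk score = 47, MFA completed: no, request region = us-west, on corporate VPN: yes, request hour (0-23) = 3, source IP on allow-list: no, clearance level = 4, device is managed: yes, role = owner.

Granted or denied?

Granted

Atomic conditions:
  request hour (0-23) ≤ 9: 3 ≤ 9 is true
  source IP on allow-list: no → false
  device is managed: yes → true
  session risk score ≥ 45: 47 ≥ 45 is true
  account age between 2882 days and 3331 days: 3136 in [2882, 3331] is true
  resource owner approved: yes → true
  MFA completed: no → false
  department ∈ {eng, finance, legal}: ops is not in the set → false
  on corporate VPN: yes → true
  clearance level ≥ 4: 4 ≥ 4 is true
  NOT source IP on allow-list: no → true
  role = owner: owner == owner is true
  request region ∈ {eu-west, sa-east}: us-west is not in the set → false
  department = legal: ops == legal is false
Combine:
[1.1.2] false → true (antecedent false ⇒ implication holds) = true
[1.1] true OR true = true
[1.2] true OR true OR true OR false = true
[1] true OR true = true
[2.1.1] false OR true = true
[2.1.2.1] true AND true AND true = true
[2.1.2] NOT true = false
[2.1.3.1.2] false → false (antecedent false ⇒ implication holds) = true
[2.1.3.1] false AND true = false
[2.1.3] NOT false = true
[2.1] true AND false AND true = false
[2] NOT false = true
[root] true AND true = true
Overall: true → granted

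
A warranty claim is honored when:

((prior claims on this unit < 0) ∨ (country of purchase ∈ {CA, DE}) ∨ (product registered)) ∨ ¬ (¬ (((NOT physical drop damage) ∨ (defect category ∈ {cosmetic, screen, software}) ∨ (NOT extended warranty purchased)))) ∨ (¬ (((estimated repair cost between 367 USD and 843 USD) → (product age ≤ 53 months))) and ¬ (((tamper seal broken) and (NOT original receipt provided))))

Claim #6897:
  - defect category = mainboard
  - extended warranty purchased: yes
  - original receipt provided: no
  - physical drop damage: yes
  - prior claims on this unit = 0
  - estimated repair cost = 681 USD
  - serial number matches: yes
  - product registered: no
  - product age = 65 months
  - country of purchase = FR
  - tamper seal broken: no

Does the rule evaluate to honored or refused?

Atomic conditions:
  prior claims on this unit < 0: 0 < 0 is false
  country of purchase ∈ {CA, DE}: FR is not in the set → false
  product registered: no → false
  NOT physical drop damage: yes → false
  defect category ∈ {cosmetic, screen, software}: mainboard is not in the set → false
  NOT extended warranty purchased: yes → false
  estimated repair cost between 367 USD and 843 USD: 681 in [367, 843] is true
  product age ≤ 53 months: 65 ≤ 53 is false
  tamper seal broken: no → false
  NOT original receipt provided: no → true
Combine:
[1] false OR false OR false = false
[2.1.1] false OR false OR false = false
[2.1] NOT false = true
[2] NOT true = false
[3.1.1] true → false = false
[3.1] NOT false = true
[3.2.1] false AND true = false
[3.2] NOT false = true
[3] true AND true = true
[root] false OR false OR true = true
Overall: true → honored

Honored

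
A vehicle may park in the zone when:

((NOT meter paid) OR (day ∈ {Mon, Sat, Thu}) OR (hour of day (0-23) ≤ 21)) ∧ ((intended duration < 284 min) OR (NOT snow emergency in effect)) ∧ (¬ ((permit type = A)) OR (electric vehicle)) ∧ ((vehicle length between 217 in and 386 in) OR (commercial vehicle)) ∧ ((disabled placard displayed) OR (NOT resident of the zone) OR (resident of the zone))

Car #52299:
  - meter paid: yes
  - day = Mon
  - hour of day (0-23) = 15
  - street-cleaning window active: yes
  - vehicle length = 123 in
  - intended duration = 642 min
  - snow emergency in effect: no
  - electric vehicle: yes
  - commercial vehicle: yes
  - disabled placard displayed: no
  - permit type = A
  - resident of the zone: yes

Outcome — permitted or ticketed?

Permitted

Atomic conditions:
  NOT meter paid: yes → false
  day ∈ {Mon, Sat, Thu}: Mon is in the set → true
  hour of day (0-23) ≤ 21: 15 ≤ 21 is true
  intended duration < 284 min: 642 < 284 is false
  NOT snow emergency in effect: no → true
  permit type = A: A == A is true
  electric vehicle: yes → true
  vehicle length between 217 in and 386 in: 123 in [217, 386] is false
  commercial vehicle: yes → true
  disabled placard displayed: no → false
  NOT resident of the zone: yes → false
  resident of the zone: yes → true
Combine:
[1] false OR true OR true = true
[2] false OR true = true
[3.1] NOT true = false
[3] false OR true = true
[4] false OR true = true
[5] false OR false OR true = true
[root] true AND true AND true AND true AND true = true
Overall: true → permitted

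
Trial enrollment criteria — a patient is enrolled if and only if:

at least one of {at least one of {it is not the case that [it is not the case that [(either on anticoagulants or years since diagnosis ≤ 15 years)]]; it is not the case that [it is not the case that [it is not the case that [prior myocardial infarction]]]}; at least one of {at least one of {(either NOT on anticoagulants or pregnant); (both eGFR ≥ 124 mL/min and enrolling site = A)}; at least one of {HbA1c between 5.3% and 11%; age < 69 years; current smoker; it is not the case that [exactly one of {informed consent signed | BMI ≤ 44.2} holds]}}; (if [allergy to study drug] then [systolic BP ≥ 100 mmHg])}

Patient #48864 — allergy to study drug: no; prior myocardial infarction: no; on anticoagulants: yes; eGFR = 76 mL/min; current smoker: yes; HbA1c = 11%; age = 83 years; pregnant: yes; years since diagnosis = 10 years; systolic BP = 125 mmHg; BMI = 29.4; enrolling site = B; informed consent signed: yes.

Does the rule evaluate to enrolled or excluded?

Atomic conditions:
  on anticoagulants: yes → true
  years since diagnosis ≤ 15 years: 10 ≤ 15 is true
  prior myocardial infarction: no → false
  NOT on anticoagulants: yes → false
  pregnant: yes → true
  eGFR ≥ 124 mL/min: 76 ≥ 124 is false
  enrolling site = A: B == A is false
  HbA1c between 5.3% and 11%: 11 in [5.3, 11] is true
  age < 69 years: 83 < 69 is false
  current smoker: yes → true
  informed consent signed: yes → true
  BMI ≤ 44.2: 29.4 ≤ 44.2 is true
  allergy to study drug: no → false
  systolic BP ≥ 100 mmHg: 125 ≥ 100 is true
Combine:
[1.1.1.1] true OR true = true
[1.1.1] NOT true = false
[1.1] NOT false = true
[1.2.1.1] NOT false = true
[1.2.1] NOT true = false
[1.2] NOT false = true
[1] true OR true = true
[2.1.1] false OR true = true
[2.1.2] false AND false = false
[2.1] true OR false = true
[2.2.4.1] exactly-one(true, true) = false
[2.2.4] NOT false = true
[2.2] true OR false OR true OR true = true
[2] true OR true = true
[3] false → true (antecedent false ⇒ implication holds) = true
[root] true OR true OR true = true
Overall: true → enrolled

Enrolled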